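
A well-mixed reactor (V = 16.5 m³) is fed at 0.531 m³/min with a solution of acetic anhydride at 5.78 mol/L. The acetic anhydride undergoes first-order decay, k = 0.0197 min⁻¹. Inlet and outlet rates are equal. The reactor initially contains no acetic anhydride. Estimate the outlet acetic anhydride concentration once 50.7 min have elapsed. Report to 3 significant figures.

V dC/dt = Q(C_in − C) − k V C.
This is linear with rate a = Q/V + k = 0.051882 min⁻¹.
C_ss = Q C_in/(Q + kV) = 3.5853 mol/L; C(t) = C_ss + (C₀ − C_ss) e^(−a t).
C(50.7) = 3.5853 + (-3.5853)·e^(−0.051882·50.7) = 3.5853 + (-3.5853)·0.072049 = 3.3270 mol/L.

3.33 mol/L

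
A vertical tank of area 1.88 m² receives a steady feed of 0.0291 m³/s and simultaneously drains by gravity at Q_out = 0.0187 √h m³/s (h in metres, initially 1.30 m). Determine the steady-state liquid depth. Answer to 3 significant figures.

Mass balance (ρ constant): A dh/dt = Q_in − 0.0187 √h. At steady state dh/dt = 0:
Q_in = 0.0187 √h_ss ⇒ √h_ss = 0.0291/0.0187 = 1.5561.
h_ss = 1.5561² = 2.4216 m. (Since h₀ = 1.30 m < h_ss, the level will rise toward this value.)

2.42 m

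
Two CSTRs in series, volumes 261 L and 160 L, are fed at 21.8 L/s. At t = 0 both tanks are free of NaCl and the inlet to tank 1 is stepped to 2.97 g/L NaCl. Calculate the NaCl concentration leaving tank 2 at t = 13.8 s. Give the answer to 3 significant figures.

Species balance on tank i: dCᵢ/dt = (Cᵢ₋₁ − Cᵢ)/τᵢ with τᵢ = Vᵢ/Q.
τ₁ = 261/21.8 = 11.972 s; τ₂ = 160/21.8 = 7.3394 s.
Solving the cascade with C₁(0)=C₂(0)=0 gives C₂(t) = C_in[1 − (τ₁ e^(−t/τ₁) − τ₂ e^(−t/τ₂))/(τ₁ − τ₂)].
At t = 13.8: e^(−t/τ₁) = 0.31580, e^(−t/τ₂) = 0.15255.
C₂ = 2.97·[1 − (11.972·0.31580 − 7.3394·0.15255)/(4.6330)] = 2.97·0.42559 = 1.2640 g/L.

1.26 g/L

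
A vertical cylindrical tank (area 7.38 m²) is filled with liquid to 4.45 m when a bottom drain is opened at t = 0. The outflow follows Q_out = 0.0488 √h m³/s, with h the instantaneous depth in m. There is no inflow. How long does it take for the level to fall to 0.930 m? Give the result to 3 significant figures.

346 s

Mass balance (ρ constant): A dh/dt = −0.0488 √h.
This is separable: 2 d(√h)/dt = −0.0488/A, so √h = √h₀ − (0.0488/(2A)) t.
t = 2A(√h₀ − √h)/0.0488 = 2·7.38·(√4.45 − √0.930)/0.0488
  = 14.760 × (2.1095 − 0.96437) / 0.0488 = 346.36 s.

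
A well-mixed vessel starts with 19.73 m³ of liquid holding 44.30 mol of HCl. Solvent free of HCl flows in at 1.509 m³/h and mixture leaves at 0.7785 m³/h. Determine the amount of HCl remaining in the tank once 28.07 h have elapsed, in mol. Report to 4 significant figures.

Total volume: dV/dt = Q_in − Q_out = 0.730500 m³/h, so V(t) = 19.73 + 0.730500 t and V(28.07) = 40.2351 m³.
Solute balance: dm/dt = 0 − Q_out C = −Q_out m/V(t).
dm/m = −Q_out dt/(V₀ + 0.730500 t); integrating gives ln(m/m₀) = −(Q_out/(Q_in−Q_out)) ln(V/V₀).
m = m₀ (V₀/V)^(Q_out/(Q_in−Q_out)) = 44.30 × (19.73/40.2351)^(1.06571) = 20.7296 mol.

20.73 mol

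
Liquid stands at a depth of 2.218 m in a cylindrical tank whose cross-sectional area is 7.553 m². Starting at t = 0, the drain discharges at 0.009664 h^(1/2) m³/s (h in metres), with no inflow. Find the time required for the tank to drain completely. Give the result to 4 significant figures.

2328 s

With no inflow, A dh/dt = −0.009664 √h.
This is separable: 2 d(√h)/dt = −0.009664/A, so √h = √h₀ − (0.009664/(2A)) t.
Tank is empty when √h = 0: t_empty = 2A√h₀/0.009664.
t_empty = 2·7.553·√2.218/0.009664 = 15.1060·1.48930/0.009664 = 2327.95 s.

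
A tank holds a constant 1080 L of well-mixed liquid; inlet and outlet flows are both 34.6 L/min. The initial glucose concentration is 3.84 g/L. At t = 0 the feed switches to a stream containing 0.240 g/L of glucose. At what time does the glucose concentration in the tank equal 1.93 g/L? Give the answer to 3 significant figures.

23.6 min

Species balance: V dC/dt = Q(C_in − C) ⇒ τ = V/Q = 31.214 min.
C(t) = C_in + (C₀ − C_in) e^(−t/τ). Set C = 1.93 and solve for t:
e^(−t/τ) = (C − C_in)/(C₀ − C_in) = (1.93 − 0.240)/(3.84 − 0.240) = 0.46944
t = −τ ln(…) = 31.214 × 0.75621 = 23.604 min.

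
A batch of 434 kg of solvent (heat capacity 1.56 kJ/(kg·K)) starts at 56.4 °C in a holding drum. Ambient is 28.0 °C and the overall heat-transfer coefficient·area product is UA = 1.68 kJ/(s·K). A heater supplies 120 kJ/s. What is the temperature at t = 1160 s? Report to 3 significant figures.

Lumped-capacitance energy balance: M c_p dT/dt = UA(T_amb − T) + Q̇.
dT/dt = (T_ss − T)/τ with T_ss = T_amb + Q̇/UA = 28.0 + 120/1.68 = 99.429 °C, τ = M c_p/UA = 434·1.56/1.68 = 403.00 s.
Integrating: T(t) = T_ss + (T₀ − T_ss) e^(−t/τ).
T(1160) = 99.429 + (-43.029)·0.056224 = 97.009 °C.

97.0 °C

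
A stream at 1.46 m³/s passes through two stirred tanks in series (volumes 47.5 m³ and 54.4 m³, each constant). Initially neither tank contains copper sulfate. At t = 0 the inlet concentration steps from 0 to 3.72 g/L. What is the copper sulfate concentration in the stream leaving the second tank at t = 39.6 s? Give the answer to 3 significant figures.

1.17 g/L

Species balance on tank i: dCᵢ/dt = (Cᵢ₋₁ − Cᵢ)/τᵢ with τᵢ = Vᵢ/Q.
τ₁ = 47.5/1.46 = 32.534 s; τ₂ = 54.4/1.46 = 37.260 s.
Solving the cascade with C₁(0)=C₂(0)=0 gives C₂(t) = C_in[1 − (τ₁ e^(−t/τ₁) − τ₂ e^(−t/τ₂))/(τ₁ − τ₂)].
At t = 39.6: e^(−t/τ₁) = 0.29606, e^(−t/τ₂) = 0.34549.
C₂ = 3.72·[1 − (32.534·0.29606 − 37.260·0.34549)/(-4.7260)] = 3.72·0.31427 = 1.1691 g/L.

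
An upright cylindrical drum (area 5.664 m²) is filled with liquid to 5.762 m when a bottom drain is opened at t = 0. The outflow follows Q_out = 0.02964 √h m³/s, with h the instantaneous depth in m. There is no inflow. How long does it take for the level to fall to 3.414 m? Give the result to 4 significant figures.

A dh/dt = −Q_out = −0.02964 √h.
Separate and integrate: 2(√h − √h₀) = −(0.02964/A) t.
t = 2A(√h₀ − √h)/0.02964 = 2·5.664·(√5.762 − √3.414)/0.02964
  = 11.3280 × (2.40042 − 1.84770) / 0.02964 = 211.240 s.

211.2 s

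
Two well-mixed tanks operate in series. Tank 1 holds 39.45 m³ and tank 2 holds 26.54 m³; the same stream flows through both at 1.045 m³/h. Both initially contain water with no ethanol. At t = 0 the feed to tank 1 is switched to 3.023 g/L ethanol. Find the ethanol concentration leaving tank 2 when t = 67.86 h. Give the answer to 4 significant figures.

Each tank obeys Vᵢ dCᵢ/dt = Q(Cᵢ₋₁ − Cᵢ), so τᵢ = Vᵢ/Q.
τ₁ = 39.45/1.045 = 37.7512 h; τ₂ = 26.54/1.045 = 25.3971 h.
Solving the cascade with C₁(0)=C₂(0)=0 gives C₂(t) = C_in[1 − (τ₁ e^(−t/τ₁) − τ₂ e^(−t/τ₂))/(τ₁ − τ₂)].
At t = 67.86: e^(−t/τ₁) = 0.165703, e^(−t/τ₂) = 0.0691169.
C₂ = 3.023·[1 − (37.7512·0.165703 − 25.3971·0.0691169)/(12.3541)] = 3.023·0.635739 = 1.92184 g/L.

1.922 g/L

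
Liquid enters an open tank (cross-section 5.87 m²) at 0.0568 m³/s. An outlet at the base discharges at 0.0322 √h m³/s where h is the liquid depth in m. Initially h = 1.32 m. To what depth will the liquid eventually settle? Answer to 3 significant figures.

3.11 m

A dh/dt = Q_in − 0.0322 √h. Steady state requires inflow = outflow:
Q_in = 0.0322 √h_ss ⇒ √h_ss = 0.0568/0.0322 = 1.7640.
h_ss = 1.7640² = 3.1116 m. (Since h₀ = 1.32 m < h_ss, the level will rise toward this value.)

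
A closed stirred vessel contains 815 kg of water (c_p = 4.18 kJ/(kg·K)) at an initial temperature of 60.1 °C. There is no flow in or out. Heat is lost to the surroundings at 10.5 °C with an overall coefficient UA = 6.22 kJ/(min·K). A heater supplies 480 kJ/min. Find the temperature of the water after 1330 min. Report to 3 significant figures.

First-law balance (no shaft work): M c_p dT/dt = −UA(T − T_amb) + Q̇.
dT/dt = (T_ss − T)/τ with T_ss = T_amb + Q̇/UA = 10.5 + 480/6.22 = 87.670 °C, τ = M c_p/UA = 815·4.18/6.22 = 547.70 min.
Integrating: T(t) = T_ss + (T₀ − T_ss) e^(−t/τ).
T(1330) = 87.670 + (-27.570)·0.088184 = 85.239 °C.

85.2 °C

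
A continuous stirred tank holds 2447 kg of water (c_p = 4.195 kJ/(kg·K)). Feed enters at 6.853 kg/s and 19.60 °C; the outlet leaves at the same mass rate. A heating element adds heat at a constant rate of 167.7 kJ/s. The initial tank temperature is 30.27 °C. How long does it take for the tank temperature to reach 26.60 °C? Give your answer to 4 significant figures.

507.8 s

M c_p dT/dt = ṁ c_p (T_in − T) + Q̇.
τ = M/ṁ = 357.070 s; T_ss = T_in + Q̇/(ṁ c_p) = 25.4334 °C.
T(t) = T_ss + (T₀ − T_ss) e^(−t/τ). Set T = 26.60:
e^(−t/τ) = (26.60 − 25.4334)/(30.27 − 25.4334) = 0.241205
t = −357.070 · ln(0.241205) = 507.791 s.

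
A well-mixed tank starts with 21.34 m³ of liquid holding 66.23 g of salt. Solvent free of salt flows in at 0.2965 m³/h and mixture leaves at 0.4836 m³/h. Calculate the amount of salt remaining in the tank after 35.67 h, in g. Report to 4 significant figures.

Let m(t) be the amount of salt. Volume: V(t) = V₀ + (Q_in − Q_out) t = 21.34 − 0.187100 t; V(35.67) = 14.6661 m³.
Species balance (pure solvent in): dm/dt = −Q_out · m/V(t).
Separate: dm/m = −Q_out dt/V(t) ⇒ ln(m/m₀) = −(Q_out/(Q_in−Q_out)) ln(V/V₀).
m = m₀ (V₀/V)^(Q_out/(Q_in−Q_out)) = 66.23 × (21.34/14.6661)^(-2.58471) = 25.1224 g.

25.12 g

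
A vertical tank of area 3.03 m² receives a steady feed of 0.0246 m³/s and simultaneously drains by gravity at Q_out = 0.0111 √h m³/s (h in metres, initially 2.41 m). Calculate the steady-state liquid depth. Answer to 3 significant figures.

4.91 m

A dh/dt = Q_in − 0.0111 √h. Steady state requires inflow = outflow:
Q_in = 0.0111 √h_ss ⇒ √h_ss = 0.0246/0.0111 = 2.2162.
h_ss = 2.2162² = 4.9116 m. (Since h₀ = 2.41 m < h_ss, the level will rise toward this value.)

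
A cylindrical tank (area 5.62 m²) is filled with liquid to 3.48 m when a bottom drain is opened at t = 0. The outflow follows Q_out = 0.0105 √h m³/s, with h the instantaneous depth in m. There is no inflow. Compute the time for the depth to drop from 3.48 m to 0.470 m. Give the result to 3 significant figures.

A dh/dt = −Q_out = −0.0105 √h.
This is separable: 2 d(√h)/dt = −0.0105/A, so √h = √h₀ − (0.0105/(2A)) t.
t = 2A(√h₀ − √h)/0.0105 = 2·5.62·(√3.48 − √0.470)/0.0105
  = 11.240 × (1.8655 − 0.68557) / 0.0105 = 1263.1 s.

1260 s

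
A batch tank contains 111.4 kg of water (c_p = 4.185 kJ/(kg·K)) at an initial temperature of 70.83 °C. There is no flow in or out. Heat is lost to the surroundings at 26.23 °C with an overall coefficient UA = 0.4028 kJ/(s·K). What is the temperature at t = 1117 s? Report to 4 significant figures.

43.22 °C

Lumped-capacitance energy balance: M c_p dT/dt = UA(T_amb − T).
dT/dt = (T_ss − T)/τ with T_ss = T_amb = 26.2300 °C, τ = M c_p/UA = 111.4·4.185/0.4028 = 1157.42 s.
T approaches T_ss exponentially: T(t) = T_ss + (T₀ − T_ss) e^(−t/τ).
T(1117) = 26.2300 + (44.6000)·0.380954 = 43.2205 °C.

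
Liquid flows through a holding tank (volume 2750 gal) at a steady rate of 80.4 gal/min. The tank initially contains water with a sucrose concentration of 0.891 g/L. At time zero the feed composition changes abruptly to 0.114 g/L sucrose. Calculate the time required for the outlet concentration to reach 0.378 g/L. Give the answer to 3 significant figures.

36.9 min

Accumulation = in − out for the solute gives V dC/dt = Q(C_in − C), so τ = V/Q = 34.204 min.
C(t) = C_in + (C₀ − C_in) e^(−t/τ). Set C = 0.378 and solve for t:
e^(−t/τ) = (C − C_in)/(C₀ − C_in) = (0.378 − 0.114)/(0.891 − 0.114) = 0.33977
t = −τ ln(…) = 34.204 × 1.0795 = 36.923 min.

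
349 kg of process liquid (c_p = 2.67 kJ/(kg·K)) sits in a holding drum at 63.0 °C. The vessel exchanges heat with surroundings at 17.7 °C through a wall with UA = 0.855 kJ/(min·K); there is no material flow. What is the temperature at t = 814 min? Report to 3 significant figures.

39.2 °C

Lumped-capacitance energy balance: M c_p dT/dt = UA(T_amb − T).
dT/dt = (T_ss − T)/τ with T_ss = T_amb = 17.700 °C, τ = M c_p/UA = 349·2.67/0.855 = 1089.9 min.
T approaches T_ss exponentially: T(t) = T_ss + (T₀ − T_ss) e^(−t/τ).
T(814) = 17.700 + (45.300)·0.47384 = 39.165 °C.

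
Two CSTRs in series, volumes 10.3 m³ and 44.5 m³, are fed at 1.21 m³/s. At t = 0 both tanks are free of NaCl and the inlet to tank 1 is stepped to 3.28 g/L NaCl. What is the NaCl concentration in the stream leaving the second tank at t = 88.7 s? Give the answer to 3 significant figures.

2.90 g/L

Each tank obeys Vᵢ dCᵢ/dt = Q(Cᵢ₋₁ − Cᵢ), so τᵢ = Vᵢ/Q.
τ₁ = 10.3/1.21 = 8.5124 s; τ₂ = 44.5/1.21 = 36.777 s.
Tank 1: C₁ = C_in(1 − e^(−t/τ₁)). Tank 2 (τ₁ ≠ τ₂): C₂ = C_in[1 − (τ₁ e^(−t/τ₁) − τ₂ e^(−t/τ₂))/(τ₁ − τ₂)].
At t = 88.7: e^(−t/τ₁) = 2.9827e-05, e^(−t/τ₂) = 0.089650.
C₂ = 3.28·[1 − (8.5124·2.9827e-05 − 36.777·0.089650)/(-28.264)] = 3.28·0.88336 = 2.8974 g/L.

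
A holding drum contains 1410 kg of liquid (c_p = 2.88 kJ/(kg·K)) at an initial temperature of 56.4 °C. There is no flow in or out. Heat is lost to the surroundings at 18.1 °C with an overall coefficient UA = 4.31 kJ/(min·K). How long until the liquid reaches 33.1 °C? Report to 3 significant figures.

Energy balance: M c_p dT/dt = −UA(T − T_amb).
τ = M c_p/UA = 942.18 min; T_ss = T_amb = 18.100 °C.
T(t) = T_ss + (T₀ − T_ss)e^(−t/τ); set T = 33.1:
t = −τ ln[(T − T_ss)/(T₀ − T_ss)] = −942.18 · ln(0.39164) = 883.20 min.

883 min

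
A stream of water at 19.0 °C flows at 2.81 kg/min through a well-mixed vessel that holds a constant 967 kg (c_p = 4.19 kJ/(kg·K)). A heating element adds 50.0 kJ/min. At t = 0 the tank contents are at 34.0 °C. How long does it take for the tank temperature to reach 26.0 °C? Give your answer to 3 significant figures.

469 min

M c_p dT/dt = ṁ c_p (T_in − T) + Q̇.
τ = M/ṁ = 344.13 min; T_ss = T_in + Q̇/(ṁ c_p) = 23.247 °C.
T(t) = T_ss + (T₀ − T_ss) e^(−t/τ). Set T = 26.0:
e^(−t/τ) = (26.0 − 23.247)/(34.0 − 23.247) = 0.25604
t = −344.13 · ln(0.25604) = 468.84 min.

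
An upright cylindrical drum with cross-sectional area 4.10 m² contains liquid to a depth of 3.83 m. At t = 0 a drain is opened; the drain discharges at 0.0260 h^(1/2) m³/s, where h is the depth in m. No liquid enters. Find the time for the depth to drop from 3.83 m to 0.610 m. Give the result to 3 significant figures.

371 s

A dh/dt = −Q_out = −0.0260 √h.
Separate and integrate: 2(√h − √h₀) = −(0.0260/A) t.
t = 2A(√h₀ − √h)/0.0260 = 2·4.10·(√3.83 − √0.610)/0.0260
  = 8.2000 × (1.9570 − 0.78102) / 0.0260 = 370.90 s.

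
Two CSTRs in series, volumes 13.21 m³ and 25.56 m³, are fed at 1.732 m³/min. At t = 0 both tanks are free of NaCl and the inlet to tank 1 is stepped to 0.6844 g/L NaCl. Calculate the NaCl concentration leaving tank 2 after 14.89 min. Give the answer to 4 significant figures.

0.2719 g/L

Each tank obeys Vᵢ dCᵢ/dt = Q(Cᵢ₋₁ − Cᵢ), so τᵢ = Vᵢ/Q.
τ₁ = 13.21/1.732 = 7.62702 min; τ₂ = 25.56/1.732 = 14.7575 min.
Tank 1: C₁ = C_in(1 − e^(−t/τ₁)). Tank 2 (τ₁ ≠ τ₂): C₂ = C_in[1 − (τ₁ e^(−t/τ₁) − τ₂ e^(−t/τ₂))/(τ₁ − τ₂)].
At t = 14.89: e^(−t/τ₁) = 0.141952, e^(−t/τ₂) = 0.364591.
C₂ = 0.6844·[1 − (7.62702·0.141952 − 14.7575·0.364591)/(-7.13048)] = 0.6844·0.397265 = 0.271888 g/L.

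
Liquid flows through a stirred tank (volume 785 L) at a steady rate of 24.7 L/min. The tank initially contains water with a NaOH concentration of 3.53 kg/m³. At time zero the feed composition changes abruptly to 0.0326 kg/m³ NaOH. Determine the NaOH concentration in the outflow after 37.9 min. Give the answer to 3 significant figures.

Unsteady species balance (constant V, well mixed): V dC/dt = Q(C_in − C).
Rewrite as dC/dt + C/τ = C_in/τ, τ = V/Q = 31.781 min.
This is linear first-order; C(t) = C_in + (C₀ − C_in) e^(−t/τ).
C(37.9) = 0.0326 + (3.53 − 0.0326)·e^(−37.9/31.781) = 0.0326 + (3.4974)·0.30345 = 1.0939 kg/m³.

1.09 kg/m³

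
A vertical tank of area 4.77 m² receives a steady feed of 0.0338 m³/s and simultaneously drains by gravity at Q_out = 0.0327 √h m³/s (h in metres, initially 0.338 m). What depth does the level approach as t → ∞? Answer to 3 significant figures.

1.07 m

A dh/dt = Q_in − 0.0327 √h. Steady state requires inflow = outflow:
Q_in = 0.0327 √h_ss ⇒ √h_ss = 0.0338/0.0327 = 1.0336.
h_ss = 1.0336² = 1.0684 m. (Since h₀ = 0.338 m < h_ss, the level will rise toward this value.)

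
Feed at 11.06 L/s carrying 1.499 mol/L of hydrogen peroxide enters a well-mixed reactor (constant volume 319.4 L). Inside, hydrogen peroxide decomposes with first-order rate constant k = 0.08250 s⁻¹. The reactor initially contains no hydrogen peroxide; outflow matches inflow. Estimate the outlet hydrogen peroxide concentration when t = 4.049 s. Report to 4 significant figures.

0.1674 mol/L

V dC/dt = Q(C_in − C) − k V C.
This is linear with rate a = Q/V + k = 0.117127 s⁻¹.
C_ss = Q C_in/(Q + kV) = 0.443163 mol/L; C(t) = C_ss + (C₀ − C_ss) e^(−a t).
C(4.049) = 0.443163 + (-0.443163)·e^(−0.117127·4.049) = 0.443163 + (-0.443163)·0.622352 = 0.167359 mol/L.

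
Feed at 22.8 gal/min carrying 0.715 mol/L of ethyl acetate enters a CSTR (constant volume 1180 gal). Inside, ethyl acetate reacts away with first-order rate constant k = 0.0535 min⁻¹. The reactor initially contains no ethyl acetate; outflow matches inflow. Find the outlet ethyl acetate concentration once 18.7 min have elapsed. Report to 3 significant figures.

0.141 mol/L

Species balance: V dC/dt = Q C_in − Q C − k V C.
This is linear with rate a = Q/V + k = 0.072822 min⁻¹.
C_ss = Q C_in/(Q + kV) = 0.18971 mol/L; C(t) = C_ss + (C₀ − C_ss) e^(−a t).
C(18.7) = 0.18971 + (-0.18971)·e^(−0.072822·18.7) = 0.18971 + (-0.18971)·0.25621 = 0.14111 mol/L.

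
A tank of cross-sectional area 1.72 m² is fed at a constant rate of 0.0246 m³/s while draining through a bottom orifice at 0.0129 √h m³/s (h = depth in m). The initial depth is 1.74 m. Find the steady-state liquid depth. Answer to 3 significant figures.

Level balance: A dh/dt = 0.0246 − 0.0129 √h. Setting dh/dt = 0:
Q_in = 0.0129 √h_ss ⇒ √h_ss = 0.0246/0.0129 = 1.9070.
h_ss = 1.9070² = 3.6366 m. (Since h₀ = 1.74 m < h_ss, the level will rise toward this value.)

3.64 m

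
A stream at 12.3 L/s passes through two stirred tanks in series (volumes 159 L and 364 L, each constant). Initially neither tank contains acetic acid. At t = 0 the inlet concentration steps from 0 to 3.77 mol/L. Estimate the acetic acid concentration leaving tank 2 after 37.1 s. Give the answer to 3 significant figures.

Species balance on tank i: dCᵢ/dt = (Cᵢ₋₁ − Cᵢ)/τᵢ with τᵢ = Vᵢ/Q.
τ₁ = 159/12.3 = 12.927 s; τ₂ = 364/12.3 = 29.593 s.
Tank 1: C₁ = C_in(1 − e^(−t/τ₁)). Tank 2 (τ₁ ≠ τ₂): C₂ = C_in[1 − (τ₁ e^(−t/τ₁) − τ₂ e^(−t/τ₂))/(τ₁ − τ₂)].
At t = 37.1: e^(−t/τ₁) = 0.056699, e^(−t/τ₂) = 0.28546.
C₂ = 3.77·[1 − (12.927·0.056699 − 29.593·0.28546)/(-16.667)] = 3.77·0.53711 = 2.0249 mol/L.

2.02 mol/L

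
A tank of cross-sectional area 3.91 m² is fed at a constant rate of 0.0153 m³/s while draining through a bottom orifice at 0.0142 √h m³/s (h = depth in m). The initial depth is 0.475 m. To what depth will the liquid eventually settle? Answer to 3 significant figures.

1.16 m

Level balance: A dh/dt = 0.0153 − 0.0142 √h. Setting dh/dt = 0:
Q_in = 0.0142 √h_ss ⇒ √h_ss = 0.0153/0.0142 = 1.0775.
h_ss = 1.0775² = 1.1609 m. (Since h₀ = 0.475 m < h_ss, the level will rise toward this value.)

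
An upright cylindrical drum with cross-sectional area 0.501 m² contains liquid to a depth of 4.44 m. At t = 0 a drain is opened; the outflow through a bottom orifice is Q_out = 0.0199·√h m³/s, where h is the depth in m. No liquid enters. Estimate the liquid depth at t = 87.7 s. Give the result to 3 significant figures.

With no inflow, A dh/dt = −0.0199 √h.
∫ h^(−1/2) dh = −(0.0199/A) ∫ dt, giving 2√h = 2√h₀ − (0.0199/A) t.
√h = √4.44 − 0.0199·87.7/(2·0.501) = 2.1071 − 1.7417 = 0.36538.
h = 0.36538² = 0.13351 m.

0.134 m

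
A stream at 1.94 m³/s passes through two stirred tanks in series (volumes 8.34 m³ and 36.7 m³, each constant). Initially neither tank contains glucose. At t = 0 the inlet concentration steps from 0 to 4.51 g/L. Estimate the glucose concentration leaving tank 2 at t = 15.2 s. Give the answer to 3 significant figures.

Time constants: τᵢ = Vᵢ/Q for each well-mixed tank.
τ₁ = 8.34/1.94 = 4.2990 s; τ₂ = 36.7/1.94 = 18.918 s.
Tank 1: C₁ = C_in(1 − e^(−t/τ₁)). Tank 2 (τ₁ ≠ τ₂): C₂ = C_in[1 − (τ₁ e^(−t/τ₁) − τ₂ e^(−t/τ₂))/(τ₁ − τ₂)].
At t = 15.2: e^(−t/τ₁) = 0.029137, e^(−t/τ₂) = 0.44776.
C₂ = 4.51·[1 − (4.2990·0.029137 − 18.918·0.44776)/(-14.619)] = 4.51·0.42913 = 1.9354 g/L.

1.94 g/L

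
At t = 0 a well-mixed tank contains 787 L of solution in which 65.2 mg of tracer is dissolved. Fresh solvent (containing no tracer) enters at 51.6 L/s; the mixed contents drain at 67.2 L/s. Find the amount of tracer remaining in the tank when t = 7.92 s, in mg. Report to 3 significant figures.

Total volume: dV/dt = Q_in − Q_out = -15.600 L/s, so V(t) = 787 − 15.600 t and V(7.92) = 663.45 L.
No tracer enters, so dm/dt = −Q_out · (m/V).
dm/m = −Q_out dt/(V₀ − 15.600 t); integrating gives ln(m/m₀) = −(Q_out/(Q_in−Q_out)) ln(V/V₀).
m = m₀ (V₀/V)^(Q_out/(Q_in−Q_out)) = 65.2 × (787/663.45)^(-4.3077) = 31.243 mg.

31.2 mg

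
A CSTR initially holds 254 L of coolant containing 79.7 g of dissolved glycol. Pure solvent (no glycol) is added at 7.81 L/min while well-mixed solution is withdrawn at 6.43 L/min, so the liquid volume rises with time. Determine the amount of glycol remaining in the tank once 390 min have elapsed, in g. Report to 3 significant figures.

0.398 g

Let m(t) be the amount of glycol. Volume: V(t) = V₀ + (Q_in − Q_out) t = 254 + 1.3800 t; V(390) = 792.20 L.
No glycol enters, so dm/dt = −Q_out · (m/V).
dm/m = −Q_out dt/(V₀ + 1.3800 t); integrating gives ln(m/m₀) = −(Q_out/(Q_in−Q_out)) ln(V/V₀).
m = m₀ (V₀/V)^(Q_out/(Q_in−Q_out)) = 79.7 × (254/792.20)^(4.6594) = 0.39783 g.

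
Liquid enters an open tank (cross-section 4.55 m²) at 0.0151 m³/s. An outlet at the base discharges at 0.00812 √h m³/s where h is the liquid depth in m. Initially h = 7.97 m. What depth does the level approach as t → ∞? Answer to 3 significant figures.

3.46 m

A dh/dt = Q_in − 0.00812 √h. Steady state requires inflow = outflow:
Q_in = 0.00812 √h_ss ⇒ √h_ss = 0.0151/0.00812 = 1.8596.
h_ss = 1.8596² = 3.4581 m. (Since h₀ = 7.97 m > h_ss, the level will fall toward this value.)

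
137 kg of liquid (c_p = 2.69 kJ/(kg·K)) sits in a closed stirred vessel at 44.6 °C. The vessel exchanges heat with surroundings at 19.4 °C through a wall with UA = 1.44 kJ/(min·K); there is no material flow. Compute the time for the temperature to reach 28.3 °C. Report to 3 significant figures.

Unsteady energy balance on the tank contents: M c_p dT/dt = −UA(T − T_amb).
τ = M c_p/UA = 255.92 min; T_ss = T_amb = 19.400 °C.
T(t) = T_ss + (T₀ − T_ss)e^(−t/τ); set T = 28.3:
t = −τ ln[(T − T_ss)/(T₀ − T_ss)] = −255.92 · ln(0.35317) = 266.36 min.

266 min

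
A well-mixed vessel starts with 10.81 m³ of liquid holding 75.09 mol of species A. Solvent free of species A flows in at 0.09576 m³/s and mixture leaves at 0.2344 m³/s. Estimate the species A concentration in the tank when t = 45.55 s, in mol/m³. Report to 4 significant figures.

Let m(t) be the amount of species A. Volume: V(t) = V₀ + (Q_in − Q_out) t = 10.81 − 0.138640 t; V(45.55) = 4.49495 m³.
No species A enters, so dm/dt = −Q_out · (m/V).
Separate: dm/m = −Q_out dt/V(t) ⇒ ln(m/m₀) = −(Q_out/(Q_in−Q_out)) ln(V/V₀).
m = m₀ (V₀/V)^(Q_out/(Q_in−Q_out)) = 75.09 × (10.81/4.49495)^(-1.69071) = 17.0314 mol.
C = m/V = 17.0314/4.49495 = 3.78901 mol/m³.

3.789 mol/m³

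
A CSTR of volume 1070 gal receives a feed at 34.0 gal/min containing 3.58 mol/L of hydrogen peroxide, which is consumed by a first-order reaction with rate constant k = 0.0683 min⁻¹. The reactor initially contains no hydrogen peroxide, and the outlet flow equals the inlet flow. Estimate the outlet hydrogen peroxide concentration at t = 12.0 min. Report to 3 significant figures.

0.795 mol/L

V dC/dt = Q(C_in − C) − k V C.
This is linear with rate a = Q/V + k = 0.10008 min⁻¹.
C_ss = Q C_in/(Q + kV) = 1.1367 mol/L; C(t) = C_ss + (C₀ − C_ss) e^(−a t).
C(12.0) = 1.1367 + (-1.1367)·e^(−0.10008·12.0) = 1.1367 + (-1.1367)·0.30092 = 0.79465 mol/L.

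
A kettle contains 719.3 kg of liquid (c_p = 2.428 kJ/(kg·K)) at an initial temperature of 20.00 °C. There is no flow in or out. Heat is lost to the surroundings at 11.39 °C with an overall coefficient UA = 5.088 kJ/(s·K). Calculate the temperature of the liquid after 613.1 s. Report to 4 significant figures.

12.83 °C

First-law balance (no shaft work): M c_p dT/dt = −UA(T − T_amb).
dT/dt = (T_ss − T)/τ with T_ss = T_amb = 11.3900 °C, τ = M c_p/UA = 719.3·2.428/5.088 = 343.251 s.
Solution: T(t) = T_ss + (T₀ − T_ss) e^(−t/τ).
T(613.1) = 11.3900 + (8.61000)·0.167603 = 12.8331 °C.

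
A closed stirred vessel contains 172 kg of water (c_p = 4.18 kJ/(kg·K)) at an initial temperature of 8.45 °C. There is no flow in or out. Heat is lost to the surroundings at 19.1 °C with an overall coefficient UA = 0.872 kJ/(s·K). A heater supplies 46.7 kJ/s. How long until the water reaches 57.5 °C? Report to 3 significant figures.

M c_p dT/dt = −UA(T − T_amb) + Q̇.
τ = M c_p/UA = 824.50 s; T_ss = T_amb + Q̇/UA = 19.1 + 46.7/0.872 = 72.655 °C.
T(t) = T_ss + (T₀ − T_ss)e^(−t/τ); set T = 57.5:
t = −τ ln[(T − T_ss)/(T₀ − T_ss)] = −824.50 · ln(0.23604) = 1190.4 s.

1190 s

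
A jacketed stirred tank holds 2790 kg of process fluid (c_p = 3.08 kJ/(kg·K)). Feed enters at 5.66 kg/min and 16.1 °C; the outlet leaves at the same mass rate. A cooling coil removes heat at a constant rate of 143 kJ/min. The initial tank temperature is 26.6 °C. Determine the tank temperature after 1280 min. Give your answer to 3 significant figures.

Unsteady energy balance on the tank contents: M c_p dT/dt = ṁ c_p (T_in − T) − 143.
τ = M/ṁ = 492.93 min; T_ss = T_in − Q̇/(ṁ c_p) = 16.1 − 143/(5.66·3.08) = 7.8971 °C.
T approaches T_ss exponentially: T(t) = T_ss + (T₀ − T_ss) e^(−t/τ).
T(1280) = 7.8971 + (18.703)·e^(−1280/492.93) = 7.8971 + (18.703)·0.074519 = 9.2908 °C.

9.29 °C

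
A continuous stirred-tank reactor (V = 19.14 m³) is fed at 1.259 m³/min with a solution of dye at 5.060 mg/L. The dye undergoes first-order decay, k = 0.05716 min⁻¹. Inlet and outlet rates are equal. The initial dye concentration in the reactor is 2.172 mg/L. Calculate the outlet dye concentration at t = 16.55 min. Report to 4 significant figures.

Accumulation = in − out − consumed: V dC/dt = Q C_in − Q C − k V C.
dC/dt = (Q/V) C_in − (Q/V + k) C; effective rate a = Q/V + k = 0.0657785 + 0.05716 = 0.122938 min⁻¹.
C_ss = Q C_in/(Q + kV) = 2.70736 mg/L; C(t) = C_ss + (C₀ − C_ss) e^(−a t).
C(16.55) = 2.70736 + (-0.535363)·e^(−0.122938·16.55) = 2.70736 + (-0.535363)·0.130729 = 2.63738 mg/L.

2.637 mg/L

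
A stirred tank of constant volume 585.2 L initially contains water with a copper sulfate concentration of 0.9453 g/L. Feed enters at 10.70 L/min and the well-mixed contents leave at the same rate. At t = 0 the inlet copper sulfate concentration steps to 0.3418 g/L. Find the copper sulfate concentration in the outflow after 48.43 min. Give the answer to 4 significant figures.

0.5907 g/L

Accumulation = in − out for the solute gives V dC/dt = Q(C_in − C).
Time constant τ = V/Q = 585.2/10.70 = 54.6916 min.
This is linear first-order; C(t) = C_in + (C₀ − C_in) e^(−t/τ).
C(48.43) = 0.3418 + (0.9453 − 0.3418)·e^(−48.43/54.6916) = 0.3418 + (0.603500)·0.412503 = 0.590746 g/L.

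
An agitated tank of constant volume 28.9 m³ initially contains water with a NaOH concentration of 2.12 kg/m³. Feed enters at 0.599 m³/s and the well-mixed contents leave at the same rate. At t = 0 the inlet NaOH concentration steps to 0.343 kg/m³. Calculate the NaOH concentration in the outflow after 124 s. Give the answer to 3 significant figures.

Transient balance on the dissolved component: V dC/dt = Q(C_in − C).
Rewrite as dC/dt + C/τ = C_in/τ, τ = V/Q = 48.247 s.
This is linear first-order; C(t) = C_in + (C₀ − C_in) e^(−t/τ).
C(124) = 0.343 + (2.12 − 0.343)·e^(−124/48.247) = 0.343 + (1.7770)·0.076528 = 0.47899 kg/m³.

0.479 kg/m³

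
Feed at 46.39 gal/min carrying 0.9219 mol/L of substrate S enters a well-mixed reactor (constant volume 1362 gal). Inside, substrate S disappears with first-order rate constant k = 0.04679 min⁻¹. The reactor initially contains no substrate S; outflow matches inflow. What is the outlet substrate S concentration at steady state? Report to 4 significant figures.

0.3884 mol/L

Species balance: V dC/dt = Q C_in − Q C − k V C.
At steady state: 0 = Q C_in − (Q + kV) C_ss, so C_ss = Q C_in/(Q + kV).
C_ss = 46.39·0.9219/(46.39 + 0.04679·1362) = 42.7669/110.118 = 0.388374 mol/L.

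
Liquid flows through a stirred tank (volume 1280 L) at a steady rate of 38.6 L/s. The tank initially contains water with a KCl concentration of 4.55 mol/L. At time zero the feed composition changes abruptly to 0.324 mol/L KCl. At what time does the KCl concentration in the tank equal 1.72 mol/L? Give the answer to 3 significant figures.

Species balance: V dC/dt = Q(C_in − C) ⇒ τ = V/Q = 33.161 s.
C(t) = C_in + (C₀ − C_in) e^(−t/τ). Set C = 1.72 and solve for t:
e^(−t/τ) = (C − C_in)/(C₀ − C_in) = (1.72 − 0.324)/(4.55 − 0.324) = 0.33034
t = −τ ln(…) = 33.161 × 1.1076 = 36.730 s.

36.7 s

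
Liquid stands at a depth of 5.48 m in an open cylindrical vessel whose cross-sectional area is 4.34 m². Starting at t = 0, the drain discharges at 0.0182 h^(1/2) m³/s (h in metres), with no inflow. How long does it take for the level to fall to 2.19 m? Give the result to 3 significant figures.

With no inflow, A dh/dt = −0.0182 √h.
This is separable: 2 d(√h)/dt = −0.0182/A, so √h = √h₀ − (0.0182/(2A)) t.
t = 2A(√h₀ − √h)/0.0182 = 2·4.34·(√5.48 − √2.19)/0.0182
  = 8.6800 × (2.3409 − 1.4799) / 0.0182 = 410.67 s.

411 s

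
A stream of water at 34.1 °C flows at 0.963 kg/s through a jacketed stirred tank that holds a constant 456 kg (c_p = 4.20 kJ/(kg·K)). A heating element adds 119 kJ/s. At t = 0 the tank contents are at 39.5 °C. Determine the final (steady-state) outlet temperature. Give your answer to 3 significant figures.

63.5 °C

M c_p dT/dt = ṁ c_p (T_in − T) + Q̇.
At steady state dT/dt = 0 ⇒ T_ss = T_in + Q̇/(ṁ c_p) = 34.1 + 119/(0.963·4.20) = 63.522 °C.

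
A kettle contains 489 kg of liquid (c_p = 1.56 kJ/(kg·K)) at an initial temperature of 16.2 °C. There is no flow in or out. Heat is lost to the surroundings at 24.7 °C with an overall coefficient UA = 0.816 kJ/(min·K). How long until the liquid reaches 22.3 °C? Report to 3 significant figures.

M c_p dT/dt = −UA(T − T_amb).
τ = M c_p/UA = 934.85 min; T_ss = T_amb = 24.700 °C.
T(t) = T_ss + (T₀ − T_ss)e^(−t/τ); set T = 22.3:
t = −τ ln[(T − T_ss)/(T₀ − T_ss)] = −934.85 · ln(0.28235) = 1182.2 min.

1180 min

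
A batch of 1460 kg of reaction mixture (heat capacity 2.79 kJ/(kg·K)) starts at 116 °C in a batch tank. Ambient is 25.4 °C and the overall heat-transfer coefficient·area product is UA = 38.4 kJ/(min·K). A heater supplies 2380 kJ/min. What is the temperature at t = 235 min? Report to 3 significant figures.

90.5 °C

Lumped-capacitance energy balance: M c_p dT/dt = UA(T_amb − T) + Q̇.
dT/dt = (T_ss − T)/τ with T_ss = T_amb + Q̇/UA = 25.4 + 2380/38.4 = 87.379 °C, τ = M c_p/UA = 1460·2.79/38.4 = 106.08 min.
This is linear first-order; T(t) = T_ss + (T₀ − T_ss) e^(−t/τ).
T(235) = 87.379 + (28.621)·0.10912 = 90.502 °C.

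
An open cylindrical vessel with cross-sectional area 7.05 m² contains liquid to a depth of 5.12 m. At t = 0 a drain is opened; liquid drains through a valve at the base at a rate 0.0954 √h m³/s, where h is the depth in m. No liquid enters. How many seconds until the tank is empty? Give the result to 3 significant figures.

A dh/dt = −Q_out = −0.0954 √h.
∫ h^(−1/2) dh = −(0.0954/A) ∫ dt, giving 2√h = 2√h₀ − (0.0954/A) t.
Tank is empty when √h = 0: t_empty = 2A√h₀/0.0954.
t_empty = 2·7.05·√5.12/0.0954 = 14.100·2.2627/0.0954 = 334.43 s.

334 s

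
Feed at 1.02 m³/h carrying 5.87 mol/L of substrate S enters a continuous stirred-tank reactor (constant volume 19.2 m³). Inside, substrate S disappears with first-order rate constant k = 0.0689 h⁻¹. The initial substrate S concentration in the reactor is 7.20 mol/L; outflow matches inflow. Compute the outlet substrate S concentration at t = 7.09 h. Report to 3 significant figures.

4.51 mol/L

Accumulation = in − out − consumed: V dC/dt = Q C_in − Q C − k V C.
dC/dt = (Q/V) C_in − (Q/V + k) C; effective rate a = Q/V + k = 0.053125 + 0.0689 = 0.12203 h⁻¹.
C_ss = Q C_in/(Q + kV) = 2.5556 mol/L; C(t) = C_ss + (C₀ − C_ss) e^(−a t).
C(7.09) = 2.5556 + (4.6444)·e^(−0.12203·7.09) = 2.5556 + (4.6444)·0.42099 = 4.5108 mol/L.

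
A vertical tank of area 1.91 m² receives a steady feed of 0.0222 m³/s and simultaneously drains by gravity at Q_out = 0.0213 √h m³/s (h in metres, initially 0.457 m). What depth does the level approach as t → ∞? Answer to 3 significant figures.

Volume balance on the tank: A dh/dt = Q_in − 0.0213 √h. At steady state dh/dt = 0:
Q_in = 0.0213 √h_ss ⇒ √h_ss = 0.0222/0.0213 = 1.0423.
h_ss = 1.0423² = 1.0863 m. (Since h₀ = 0.457 m < h_ss, the level will rise toward this value.)

1.09 m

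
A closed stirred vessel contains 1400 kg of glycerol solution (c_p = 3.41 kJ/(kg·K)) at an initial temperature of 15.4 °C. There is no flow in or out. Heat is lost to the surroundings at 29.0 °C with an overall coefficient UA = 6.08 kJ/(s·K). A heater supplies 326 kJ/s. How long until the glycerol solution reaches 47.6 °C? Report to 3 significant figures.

Lumped-capacitance energy balance: M c_p dT/dt = UA(T_amb − T) + Q̇.
τ = M c_p/UA = 785.20 s; T_ss = T_amb + Q̇/UA = 29.0 + 326/6.08 = 82.618 °C.
T(t) = T_ss + (T₀ − T_ss)e^(−t/τ); set T = 47.6:
t = −τ ln[(T − T_ss)/(T₀ − T_ss)] = −785.20 · ln(0.52096) = 512.01 s.

512 s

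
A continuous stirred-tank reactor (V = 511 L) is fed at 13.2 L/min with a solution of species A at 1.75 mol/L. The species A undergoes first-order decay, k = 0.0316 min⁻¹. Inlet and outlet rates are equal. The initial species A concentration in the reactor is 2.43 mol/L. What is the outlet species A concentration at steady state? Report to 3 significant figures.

Accumulation = in − out − consumed: V dC/dt = Q C_in − Q C − k V C.
At steady state: 0 = Q C_in − (Q + kV) C_ss, so C_ss = Q C_in/(Q + kV).
C_ss = 13.2·1.75/(13.2 + 0.0316·511) = 23.100/29.348 = 0.78712 mol/L.

0.787 mol/L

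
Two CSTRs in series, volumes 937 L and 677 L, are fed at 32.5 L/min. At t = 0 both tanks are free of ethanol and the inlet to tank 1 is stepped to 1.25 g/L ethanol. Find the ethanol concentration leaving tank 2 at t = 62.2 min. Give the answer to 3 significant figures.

Each tank obeys Vᵢ dCᵢ/dt = Q(Cᵢ₋₁ − Cᵢ), so τᵢ = Vᵢ/Q.
τ₁ = 937/32.5 = 28.831 min; τ₂ = 677/32.5 = 20.831 min.
Solving the cascade with C₁(0)=C₂(0)=0 gives C₂(t) = C_in[1 − (τ₁ e^(−t/τ₁) − τ₂ e^(−t/τ₂))/(τ₁ − τ₂)].
At t = 62.2: e^(−t/τ₁) = 0.11562, e^(−t/τ₂) = 0.050491.
C₂ = 1.25·[1 − (28.831·0.11562 − 20.831·0.050491)/(8.0000)] = 1.25·0.71478 = 0.89348 g/L.

0.893 g/L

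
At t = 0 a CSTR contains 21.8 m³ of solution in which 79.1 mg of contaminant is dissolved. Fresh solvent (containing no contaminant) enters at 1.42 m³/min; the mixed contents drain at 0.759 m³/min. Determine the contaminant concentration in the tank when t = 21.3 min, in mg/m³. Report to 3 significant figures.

1.24 mg/m³

Let m(t) be the amount of contaminant. Volume: V(t) = V₀ + (Q_in − Q_out) t = 21.8 + 0.66100 t; V(21.3) = 35.879 m³.
Solute balance: dm/dt = 0 − Q_out C = −Q_out m/V(t).
Separate: dm/m = −Q_out dt/V(t) ⇒ ln(m/m₀) = −(Q_out/(Q_in−Q_out)) ln(V/V₀).
m = m₀ (V₀/V)^(Q_out/(Q_in−Q_out)) = 79.1 × (21.8/35.879)^(1.1483) = 44.638 mg.
C = m/V = 44.638/35.879 = 1.2441 mg/m³.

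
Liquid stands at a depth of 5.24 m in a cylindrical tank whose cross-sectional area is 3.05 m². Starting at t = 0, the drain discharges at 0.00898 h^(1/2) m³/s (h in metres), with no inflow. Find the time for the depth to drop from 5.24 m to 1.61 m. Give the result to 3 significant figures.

Unsteady balance on liquid volume: A dh/dt = −0.00898 √h.
This is separable: 2 d(√h)/dt = −0.00898/A, so √h = √h₀ − (0.00898/(2A)) t.
t = 2A(√h₀ − √h)/0.00898 = 2·3.05·(√5.24 − √1.61)/0.00898
  = 6.1000 × (2.2891 − 1.2689) / 0.00898 = 693.04 s.

693 s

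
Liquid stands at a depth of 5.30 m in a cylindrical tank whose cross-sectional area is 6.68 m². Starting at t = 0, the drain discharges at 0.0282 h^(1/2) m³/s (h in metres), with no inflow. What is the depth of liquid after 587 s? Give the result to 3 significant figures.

With no inflow, A dh/dt = −0.0282 √h.
∫ h^(−1/2) dh = −(0.0282/A) ∫ dt, giving 2√h = 2√h₀ − (0.0282/A) t.
√h = √5.30 − 0.0282·587/(2·6.68) = 2.3022 − 1.2390 = 1.0631.
h = 1.0631² = 1.1303 m.

1.13 m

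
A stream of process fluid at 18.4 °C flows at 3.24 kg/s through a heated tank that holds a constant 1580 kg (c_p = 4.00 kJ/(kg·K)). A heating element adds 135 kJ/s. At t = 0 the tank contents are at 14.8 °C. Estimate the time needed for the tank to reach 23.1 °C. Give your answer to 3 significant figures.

M c_p dT/dt = ṁ c_p (T_in − T) + Q̇.
τ = M/ṁ = 487.65 s; T_ss = T_in + Q̇/(ṁ c_p) = 28.817 °C.
T(t) = T_ss + (T₀ − T_ss) e^(−t/τ). Set T = 23.1:
e^(−t/τ) = (23.1 − 28.817)/(14.8 − 28.817) = 0.40785
t = −487.65 · ln(0.40785) = 437.36 s.

437 s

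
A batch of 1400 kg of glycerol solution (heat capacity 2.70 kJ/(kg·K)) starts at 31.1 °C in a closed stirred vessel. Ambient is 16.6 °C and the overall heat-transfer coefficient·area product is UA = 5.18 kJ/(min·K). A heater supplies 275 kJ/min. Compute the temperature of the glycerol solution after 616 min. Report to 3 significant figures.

M c_p dT/dt = −UA(T − T_amb) + Q̇.
dT/dt = (T_ss − T)/τ with T_ss = T_amb + Q̇/UA = 16.6 + 275/5.18 = 69.689 °C, τ = M c_p/UA = 1400·2.70/5.18 = 729.73 min.
T approaches T_ss exponentially: T(t) = T_ss + (T₀ − T_ss) e^(−t/τ).
T(616) = 69.689 + (-38.589)·0.42992 = 53.099 °C.

53.1 °C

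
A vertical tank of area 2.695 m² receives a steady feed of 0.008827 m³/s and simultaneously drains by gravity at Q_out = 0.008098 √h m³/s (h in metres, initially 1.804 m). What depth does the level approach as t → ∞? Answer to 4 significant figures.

Level balance: A dh/dt = 0.008827 − 0.008098 √h. Setting dh/dt = 0:
Q_in = 0.008098 √h_ss ⇒ √h_ss = 0.008827/0.008098 = 1.09002.
h_ss = 1.09002² = 1.18815 m. (Since h₀ = 1.804 m > h_ss, the level will fall toward this value.)

1.188 m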